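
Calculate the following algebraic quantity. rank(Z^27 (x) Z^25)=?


rank(M(x)N) = rank(M)*rank(N)
27*25 = 675


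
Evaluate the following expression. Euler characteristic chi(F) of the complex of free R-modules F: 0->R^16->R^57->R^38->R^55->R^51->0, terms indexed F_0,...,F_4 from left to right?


chi = sum (-1)^i * rank:
(-1)^0*16=16
(-1)^1*57=-57
(-1)^2*38=38
(-1)^3*55=-55
(-1)^4*51=51
chi=-7


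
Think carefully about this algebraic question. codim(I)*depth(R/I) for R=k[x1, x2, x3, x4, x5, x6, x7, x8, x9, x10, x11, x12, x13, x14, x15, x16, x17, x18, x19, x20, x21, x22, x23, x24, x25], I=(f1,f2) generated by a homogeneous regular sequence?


codim=2, depth=dim(R/I)=25-2=23
Product=2*23=46


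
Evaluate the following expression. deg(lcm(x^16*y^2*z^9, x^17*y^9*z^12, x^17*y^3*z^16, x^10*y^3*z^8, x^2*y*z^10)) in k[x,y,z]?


lcm = componentwise max:
x: max(16,17,17,10,2)=17
y: max(2,9,3,3,1)=9
z: max(9,12,16,8,10)=16
Total=17+9+16=42


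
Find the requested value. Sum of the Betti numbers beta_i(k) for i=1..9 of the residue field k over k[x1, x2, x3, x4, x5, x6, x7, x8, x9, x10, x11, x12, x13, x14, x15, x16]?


Koszul resolution: beta_i(k)=C(n,i), n=16
C(16,1)=16, C(16,2)=120, C(16,3)=560, C(16,4)=1820, C(16,5)=4368, C(16,6)=8008, C(16,7)=11440, C(16,8)=12870, C(16,9)=11440
Sum=50642


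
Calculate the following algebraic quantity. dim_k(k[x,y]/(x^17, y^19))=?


Basis: x^i*y^j, i<17, j<19
17*19=323


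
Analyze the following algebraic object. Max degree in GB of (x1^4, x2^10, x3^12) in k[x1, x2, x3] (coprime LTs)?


Pure powers, coprime LTs => already GB.
Degrees: 4, 10, 12
Max=12


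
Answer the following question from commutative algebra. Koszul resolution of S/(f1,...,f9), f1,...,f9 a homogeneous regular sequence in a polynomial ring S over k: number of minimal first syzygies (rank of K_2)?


Regular sequence => Koszul complex is the minimal free resolution.
Syz_1 minimally generated by Koszul relations f_i*e_j - f_j*e_i (i<j): mu(Syz_1) = beta_2 = C(m,2) = m(m-1)/2
m=9
9*8/2 = 36


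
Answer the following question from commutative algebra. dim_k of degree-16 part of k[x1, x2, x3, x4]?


C(d+n-1,n-1)=C(19,3)=969


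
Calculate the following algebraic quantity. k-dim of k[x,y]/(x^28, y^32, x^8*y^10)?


k[x,y]/I, I = (x^28, y^32, x^8*y^10)
Rect: 28x32=896. Corner: (28-8)x(32-10)=440.
dim = 896-440 = 456


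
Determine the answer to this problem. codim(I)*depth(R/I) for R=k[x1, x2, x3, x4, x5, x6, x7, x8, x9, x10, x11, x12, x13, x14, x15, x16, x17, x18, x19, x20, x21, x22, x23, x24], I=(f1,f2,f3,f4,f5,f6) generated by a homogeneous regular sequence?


codim=6, depth=dim(R/I)=24-6=18
Product=6*18=108


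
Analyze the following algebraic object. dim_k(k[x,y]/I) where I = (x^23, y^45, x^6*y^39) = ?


k[x,y]/I, I = (x^23, y^45, x^6*y^39)
Rect: 23x45=1035. Corner: (23-6)x(45-39)=102.
dim = 1035-102 = 933


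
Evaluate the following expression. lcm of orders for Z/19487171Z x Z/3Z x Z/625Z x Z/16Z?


Exponent = lcm of the cyclic orders; pairwise coprime => product.
11^7*3^1*5^4*2^4=19487171*3*625*16=584615130000


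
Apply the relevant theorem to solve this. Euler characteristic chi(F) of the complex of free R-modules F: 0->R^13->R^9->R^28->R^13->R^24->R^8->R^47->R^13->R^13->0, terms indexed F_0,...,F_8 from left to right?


chi = sum (-1)^i * rank:
(-1)^0*13=13
(-1)^1*9=-9
(-1)^2*28=28
(-1)^3*13=-13
(-1)^4*24=24
(-1)^5*8=-8
(-1)^6*47=47
(-1)^7*13=-13
(-1)^8*13=13
chi=82


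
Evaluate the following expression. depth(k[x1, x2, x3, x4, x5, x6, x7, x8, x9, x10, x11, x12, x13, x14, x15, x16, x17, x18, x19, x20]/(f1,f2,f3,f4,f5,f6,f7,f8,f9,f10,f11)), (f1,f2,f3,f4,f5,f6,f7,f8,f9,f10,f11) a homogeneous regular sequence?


depth(R)=20
depth(R/I)=20-11=9


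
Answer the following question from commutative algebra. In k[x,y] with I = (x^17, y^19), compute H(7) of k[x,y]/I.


k[x,y], I = (x^17, y^19), d = 7
Need i < 17 and d-i < 19.
Range: 0 <= i <= 7.
H(7) = 8


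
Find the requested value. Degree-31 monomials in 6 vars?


C(d+n-1,n-1)=C(36,5)=376992


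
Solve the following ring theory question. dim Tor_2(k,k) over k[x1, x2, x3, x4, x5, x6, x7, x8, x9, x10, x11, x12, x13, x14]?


Koszul: C(n,i)=C(14,2)=91


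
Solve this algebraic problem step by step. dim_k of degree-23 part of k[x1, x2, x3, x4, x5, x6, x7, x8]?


C(d+n-1,n-1)=C(30,7)=2035800


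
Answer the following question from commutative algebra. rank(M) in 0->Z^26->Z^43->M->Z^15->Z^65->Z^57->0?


Alt sum=0:
(-1)^0*26 + (-1)^1*43 + (-1)^2*? + (-1)^3*15 + (-1)^4*65 + (-1)^5*57=0
rank(M)=24


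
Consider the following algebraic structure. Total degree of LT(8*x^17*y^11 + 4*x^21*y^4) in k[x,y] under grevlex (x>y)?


LT: 8*x^17*y^11
deg_x=17, deg_y=11
Total=17+11=28


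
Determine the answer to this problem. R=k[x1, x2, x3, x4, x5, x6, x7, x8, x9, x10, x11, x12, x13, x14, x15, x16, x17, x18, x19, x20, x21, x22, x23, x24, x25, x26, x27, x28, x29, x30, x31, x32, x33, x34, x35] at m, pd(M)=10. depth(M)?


pd+depth=depth(R)=35
depth=35-10=25


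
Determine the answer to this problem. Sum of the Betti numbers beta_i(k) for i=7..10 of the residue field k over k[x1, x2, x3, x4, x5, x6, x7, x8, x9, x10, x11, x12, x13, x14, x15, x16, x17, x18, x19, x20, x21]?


Koszul resolution: beta_i(k)=C(n,i), n=21
C(21,7)=116280, C(21,8)=203490, C(21,9)=293930, C(21,10)=352716
Sum=966416


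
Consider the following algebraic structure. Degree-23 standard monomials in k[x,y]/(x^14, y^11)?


k[x,y], I = (x^14, y^11), d = 23
Need i < 14 and d-i < 11.
Range: 13 <= i <= 13.
H(23) = 1


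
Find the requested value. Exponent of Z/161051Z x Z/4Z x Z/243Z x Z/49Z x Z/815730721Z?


Exponent = lcm of the cyclic orders; pairwise coprime => product.
11^5*2^2*3^5*7^2*13^8=161051*4*243*49*815730721=6257092700307637188


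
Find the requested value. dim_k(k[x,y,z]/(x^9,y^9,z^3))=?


Basis: x^iy^jz^k, i<9,j<9,k<3
9*9*3=243


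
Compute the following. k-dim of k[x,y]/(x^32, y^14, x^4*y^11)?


k[x,y]/I, I = (x^32, y^14, x^4*y^11)
Rect: 32x14=448. Corner: (32-4)x(14-11)=84.
dim = 448-84 = 364


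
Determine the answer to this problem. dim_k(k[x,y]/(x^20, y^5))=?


Basis: x^i*y^j, i<20, j<5
20*5=100


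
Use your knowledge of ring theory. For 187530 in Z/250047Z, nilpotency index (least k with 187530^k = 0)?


187530^k mod 250047:
k=1: 187530
k=2: 140679
k=3: 74088
k=4: 111132
k=5: 166698
k=6: 0
First zero at k = 6


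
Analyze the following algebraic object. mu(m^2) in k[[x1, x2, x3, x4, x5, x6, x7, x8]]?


C(n+d-1,d)=C(9,2)=36


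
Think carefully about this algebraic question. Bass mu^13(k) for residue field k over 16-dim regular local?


C(n,i)=C(16,13)=560


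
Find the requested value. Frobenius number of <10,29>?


gcd(10,29)=1 => F=ab-a-b=10*29-10-29=290-39=251


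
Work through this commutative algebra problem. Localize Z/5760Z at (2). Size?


2-primary part: 5760=2^7*45
Size=2^7=128


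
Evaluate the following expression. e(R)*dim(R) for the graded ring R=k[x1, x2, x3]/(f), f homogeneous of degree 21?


e(R)=deg(f)=21, dim(R)=3-1=2
e*dim=21*2=42


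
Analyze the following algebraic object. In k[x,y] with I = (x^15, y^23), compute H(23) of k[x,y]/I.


k[x,y], I = (x^15, y^23), d = 23
Need i < 15 and d-i < 23.
Range: 1 <= i <= 14.
H(23) = 14


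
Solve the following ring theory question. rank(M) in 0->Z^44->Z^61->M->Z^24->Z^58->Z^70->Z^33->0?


Alt sum=0:
(-1)^0*44 + (-1)^1*61 + (-1)^2*? + (-1)^3*24 + (-1)^4*58 + (-1)^5*70 + (-1)^6*33=0
rank(M)=20


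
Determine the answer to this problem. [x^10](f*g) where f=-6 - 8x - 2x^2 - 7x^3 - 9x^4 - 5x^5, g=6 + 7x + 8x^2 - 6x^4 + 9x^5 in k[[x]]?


[x^10] = sum a_i*b_j, i+j=10
  -5*9=-45
Sum=-45


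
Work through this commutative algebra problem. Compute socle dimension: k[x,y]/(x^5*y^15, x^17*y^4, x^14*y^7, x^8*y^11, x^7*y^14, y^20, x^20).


Socle = ann(m) = span of standard monomials u with x*u, y*u in I (staircase corners).
Minimal generators: x^20, x^17*y^4, x^14*y^7, x^8*y^11, x^7*y^14, x^5*y^15, y^20
Corners: x^4y^19, x^6y^14, x^7y^13, x^13y^10, x^16y^6, x^19y^3
Socle dim=6


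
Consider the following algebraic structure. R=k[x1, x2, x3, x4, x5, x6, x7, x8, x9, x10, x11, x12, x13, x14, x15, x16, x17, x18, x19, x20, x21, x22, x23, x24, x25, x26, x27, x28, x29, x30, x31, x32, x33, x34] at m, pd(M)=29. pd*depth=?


pd+depth=34
depth=34-29=5
pd*depth=29*5=145


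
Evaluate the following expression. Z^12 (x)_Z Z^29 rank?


rank(M(x)N) = rank(M)*rank(N)
12*29 = 348


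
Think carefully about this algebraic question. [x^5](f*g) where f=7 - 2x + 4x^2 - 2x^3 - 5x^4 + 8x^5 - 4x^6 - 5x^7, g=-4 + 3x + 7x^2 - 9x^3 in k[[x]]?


[x^5] = sum a_i*b_j, i+j=5
  4*-9=-36
  -2*7=-14
  -5*3=-15
  8*-4=-32
Sum=-97


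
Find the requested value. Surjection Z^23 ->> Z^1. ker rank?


rank(ker) = 23-1 = 22


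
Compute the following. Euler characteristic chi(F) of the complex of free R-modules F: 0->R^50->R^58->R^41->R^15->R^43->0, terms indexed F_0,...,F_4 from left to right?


chi = sum (-1)^i * rank:
(-1)^0*50=50
(-1)^1*58=-58
(-1)^2*41=41
(-1)^3*15=-15
(-1)^4*43=43
chi=61


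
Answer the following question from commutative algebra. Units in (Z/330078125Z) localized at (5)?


Local ring = Z/1953125Z.
phi(1953125) = 5^8*(5-1) = 1562500


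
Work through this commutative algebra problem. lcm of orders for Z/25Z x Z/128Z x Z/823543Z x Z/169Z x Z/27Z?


Exponent = lcm of the cyclic orders; pairwise coprime => product.
5^2*2^7*7^7*13^2*3^3=25*128*823543*169*27=12025045468800


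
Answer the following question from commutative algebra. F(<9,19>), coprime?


gcd(9,19)=1 => F=ab-a-b=9*19-9-19=171-28=143


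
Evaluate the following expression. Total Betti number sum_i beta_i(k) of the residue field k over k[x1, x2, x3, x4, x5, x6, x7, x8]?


Koszul resolution: beta_i(k)=C(n,i), n=8
sum_i C(8,i) = 2^8 = 256


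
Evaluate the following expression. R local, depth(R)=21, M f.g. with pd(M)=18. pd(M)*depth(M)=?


pd+depth=21
depth=21-18=3
pd*depth=18*3=54


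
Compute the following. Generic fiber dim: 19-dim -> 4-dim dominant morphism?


dim(fiber)=dim(X)-dim(Y)=19-4=15


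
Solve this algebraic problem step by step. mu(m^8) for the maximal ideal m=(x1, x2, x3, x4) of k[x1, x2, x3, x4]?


Graded Nakayama: mu(m^d) = dim_k (m^d/m^(d+1)) = #degree-8 monomials in 4 vars
C(n+d-1,d)=C(11,8)=165


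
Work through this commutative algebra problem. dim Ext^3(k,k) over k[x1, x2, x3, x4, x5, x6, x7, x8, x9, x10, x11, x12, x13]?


C(n,i)=C(13,3)=286


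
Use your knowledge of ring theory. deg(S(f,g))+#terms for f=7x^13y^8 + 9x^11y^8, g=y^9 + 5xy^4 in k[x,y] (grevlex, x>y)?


LT(f)=7x^13y^8, LT(g)=y^9
lcm(LM)=x^13y^9
S(f,g) (scaled by 7 to clear denominators) = y*f - 7x^13*g = 9x^11y^9 - 35x^14y^4
2 terms, deg 20.
20+2=22


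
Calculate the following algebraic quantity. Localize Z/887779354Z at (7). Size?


7-primary part: 887779354=7^9*22
Size=7^9=40353607


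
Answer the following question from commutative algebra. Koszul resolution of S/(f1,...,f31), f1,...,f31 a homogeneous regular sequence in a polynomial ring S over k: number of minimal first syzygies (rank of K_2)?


Regular sequence => Koszul complex is the minimal free resolution.
Syz_1 minimally generated by Koszul relations f_i*e_j - f_j*e_i (i<j): mu(Syz_1) = beta_2 = C(m,2) = m(m-1)/2
m=31
31*30/2 = 465


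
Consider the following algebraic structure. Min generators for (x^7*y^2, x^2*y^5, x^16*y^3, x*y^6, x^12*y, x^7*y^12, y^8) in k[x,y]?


Remove redundant (divisible by others).
x^16*y^3 redundant.
x^7*y^12 redundant.
Min: x^12*y, x^7*y^2, x^2*y^5, x*y^6, y^8
Count=5


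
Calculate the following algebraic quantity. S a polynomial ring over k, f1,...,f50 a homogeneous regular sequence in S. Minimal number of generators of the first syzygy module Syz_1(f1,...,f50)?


Regular sequence => Koszul complex is the minimal free resolution.
Syz_1 minimally generated by Koszul relations f_i*e_j - f_j*e_i (i<j): mu(Syz_1) = beta_2 = C(m,2) = m(m-1)/2
m=50
50*49/2 = 1225


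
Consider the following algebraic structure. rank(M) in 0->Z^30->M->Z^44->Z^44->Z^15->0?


Alt sum=0:
(-1)^0*30 + (-1)^1*? + (-1)^2*44 + (-1)^3*44 + (-1)^4*15=0
rank(M)=45


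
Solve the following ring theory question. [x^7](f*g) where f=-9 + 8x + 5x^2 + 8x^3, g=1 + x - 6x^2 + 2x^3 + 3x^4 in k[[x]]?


[x^7] = sum a_i*b_j, i+j=7
  8*3=24
Sum=24


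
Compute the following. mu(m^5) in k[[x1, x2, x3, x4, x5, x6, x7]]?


C(n+d-1,d)=C(11,5)=462


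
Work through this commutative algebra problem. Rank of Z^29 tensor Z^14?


rank(M(x)N) = rank(M)*rank(N)
29*14 = 406


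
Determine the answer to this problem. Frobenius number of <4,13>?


gcd(4,13)=1 => F=ab-a-b=4*13-4-13=52-17=35


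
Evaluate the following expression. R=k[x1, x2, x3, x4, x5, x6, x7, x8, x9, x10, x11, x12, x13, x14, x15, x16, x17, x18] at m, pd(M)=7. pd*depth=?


pd+depth=18
depth=18-7=11
pd*depth=7*11=77


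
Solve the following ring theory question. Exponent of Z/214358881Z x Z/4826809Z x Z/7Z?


Exponent = lcm of the cyclic orders; pairwise coprime => product.
11^8*13^6*7^1=214358881*4826809*7=7242685632285103


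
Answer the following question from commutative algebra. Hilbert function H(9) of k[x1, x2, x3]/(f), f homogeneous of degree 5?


C(11,2)-C(6,2)=55-15=40


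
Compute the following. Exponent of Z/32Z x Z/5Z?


Exponent = lcm of the cyclic orders; pairwise coprime => product.
2^5*5^1=32*5=160


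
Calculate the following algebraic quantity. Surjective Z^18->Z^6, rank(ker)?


rank(ker) = 18-6 = 12


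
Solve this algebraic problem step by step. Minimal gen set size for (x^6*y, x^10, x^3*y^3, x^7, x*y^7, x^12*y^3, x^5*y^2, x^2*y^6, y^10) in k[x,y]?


Remove redundant (divisible by others).
x^10 redundant.
x^12*y^3 redundant.
Min: x^7, x^6*y, x^5*y^2, x^3*y^3, x^2*y^6, x*y^7, y^10
Count=7


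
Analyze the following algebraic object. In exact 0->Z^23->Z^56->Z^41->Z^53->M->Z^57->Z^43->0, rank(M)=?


Alt sum=0:
(-1)^0*23 + (-1)^1*56 + (-1)^2*41 + (-1)^3*53 + (-1)^4*? + (-1)^5*57 + (-1)^6*43=0
rank(M)=59


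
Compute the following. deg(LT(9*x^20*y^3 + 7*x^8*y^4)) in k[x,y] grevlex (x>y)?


LT: 9*x^20*y^3
deg_x=20, deg_y=3
Total=20+3=23


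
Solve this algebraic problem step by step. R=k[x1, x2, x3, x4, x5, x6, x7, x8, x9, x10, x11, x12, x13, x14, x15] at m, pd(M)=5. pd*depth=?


pd+depth=15
depth=15-5=10
pd*depth=5*10=50


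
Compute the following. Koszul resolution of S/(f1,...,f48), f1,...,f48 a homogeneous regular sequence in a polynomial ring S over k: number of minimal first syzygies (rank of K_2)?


Regular sequence => Koszul complex is the minimal free resolution.
Syz_1 minimally generated by Koszul relations f_i*e_j - f_j*e_i (i<j): mu(Syz_1) = beta_2 = C(m,2) = m(m-1)/2
m=48
48*47/2 = 1128


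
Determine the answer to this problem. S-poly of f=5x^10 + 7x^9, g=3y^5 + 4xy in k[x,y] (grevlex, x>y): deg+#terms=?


LT(f)=5x^10, LT(g)=3y^5
lcm(LM)=x^10y^5
S(f,g) (scaled by 15 to clear denominators) = 3y^5*f - 5x^10*g = 21x^9y^5 - 20x^11y
2 terms, deg 14.
14+2=16


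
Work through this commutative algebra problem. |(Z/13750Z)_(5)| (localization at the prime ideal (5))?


5-primary part: 13750=5^4*22
Size=5^4=625


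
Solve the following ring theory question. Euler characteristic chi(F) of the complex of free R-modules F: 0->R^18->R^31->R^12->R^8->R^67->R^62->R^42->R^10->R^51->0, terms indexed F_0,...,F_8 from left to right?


chi = sum (-1)^i * rank:
(-1)^0*18=18
(-1)^1*31=-31
(-1)^2*12=12
(-1)^3*8=-8
(-1)^4*67=67
(-1)^5*62=-62
(-1)^6*42=42
(-1)^7*10=-10
(-1)^8*51=51
chi=79


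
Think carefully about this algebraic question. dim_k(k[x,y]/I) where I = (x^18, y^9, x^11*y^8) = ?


k[x,y]/I, I = (x^18, y^9, x^11*y^8)
Rect: 18x9=162. Corner: (18-11)x(9-8)=7.
dim = 162-7 = 155


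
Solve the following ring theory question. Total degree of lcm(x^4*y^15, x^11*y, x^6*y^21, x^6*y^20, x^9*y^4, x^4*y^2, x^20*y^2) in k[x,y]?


lcm = componentwise max:
x: max(4,11,6,6,9,4,20)=20
y: max(15,1,21,20,4,2,2)=21
Total=20+21=41


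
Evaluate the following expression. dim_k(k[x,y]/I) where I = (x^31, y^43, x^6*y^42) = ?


k[x,y]/I, I = (x^31, y^43, x^6*y^42)
Rect: 31x43=1333. Corner: (31-6)x(43-42)=25.
dim = 1333-25 = 1308


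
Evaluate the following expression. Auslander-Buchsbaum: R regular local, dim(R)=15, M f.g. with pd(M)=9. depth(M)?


pd+depth=depth(R)=15
depth=15-9=6


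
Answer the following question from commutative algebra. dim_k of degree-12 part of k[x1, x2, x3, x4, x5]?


C(d+n-1,n-1)=C(16,4)=1820


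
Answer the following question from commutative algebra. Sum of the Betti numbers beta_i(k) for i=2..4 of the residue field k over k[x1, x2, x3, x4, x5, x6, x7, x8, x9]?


Koszul resolution: beta_i(k)=C(n,i), n=9
C(9,2)=36, C(9,3)=84, C(9,4)=126
Sum=246


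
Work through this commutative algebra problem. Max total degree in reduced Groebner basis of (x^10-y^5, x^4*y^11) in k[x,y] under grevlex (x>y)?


LT(f1)=x^10, LT(f2)=x^4y^11, lcm=x^10y^11
S(f1,f2) = y^11*f1 - x^6*f2 = -y^16
Reduced GB = {f1, f2, y^16}; degrees 10, 15, 16
Max = 16


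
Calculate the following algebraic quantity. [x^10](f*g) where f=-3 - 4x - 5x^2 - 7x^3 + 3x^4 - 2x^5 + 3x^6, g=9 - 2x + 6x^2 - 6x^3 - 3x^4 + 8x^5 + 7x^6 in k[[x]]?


[x^10] = sum a_i*b_j, i+j=10
  3*7=21
  -2*8=-16
  3*-3=-9
Sum=-4


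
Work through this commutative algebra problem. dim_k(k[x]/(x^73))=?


Basis: 1,x,...,x^72
dim=73


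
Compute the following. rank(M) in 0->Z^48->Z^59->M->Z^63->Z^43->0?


Alt sum=0:
(-1)^0*48 + (-1)^1*59 + (-1)^2*? + (-1)^3*63 + (-1)^4*43=0
rank(M)=31


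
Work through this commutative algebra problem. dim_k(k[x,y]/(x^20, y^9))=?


Basis: x^i*y^j, i<20, j<9
20*9=180


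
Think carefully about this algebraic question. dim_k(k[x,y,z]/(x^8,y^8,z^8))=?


Basis: x^iy^jz^k, i<8,j<8,k<8
8*8*8=512


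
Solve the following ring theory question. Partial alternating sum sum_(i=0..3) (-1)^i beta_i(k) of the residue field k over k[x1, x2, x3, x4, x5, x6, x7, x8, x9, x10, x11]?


Koszul resolution: beta_i(k)=C(n,i), n=11
sum_(i=0..p) (-1)^i C(n,i) = (-1)^p C(n-1,p)
(-1)^3*C(10,3) = (-1)^3*120 = -120


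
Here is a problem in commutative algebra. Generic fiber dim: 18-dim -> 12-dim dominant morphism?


dim(fiber)=dim(X)-dim(Y)=18-12=6


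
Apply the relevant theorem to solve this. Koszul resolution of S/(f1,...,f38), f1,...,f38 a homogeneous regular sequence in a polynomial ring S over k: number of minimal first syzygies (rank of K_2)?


Regular sequence => Koszul complex is the minimal free resolution.
Syz_1 minimally generated by Koszul relations f_i*e_j - f_j*e_i (i<j): mu(Syz_1) = beta_2 = C(m,2) = m(m-1)/2
m=38
38*37/2 = 703


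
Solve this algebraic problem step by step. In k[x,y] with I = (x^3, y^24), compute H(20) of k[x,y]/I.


k[x,y], I = (x^3, y^24), d = 20
Need i < 3 and d-i < 24.
Range: 0 <= i <= 2.
H(20) = 3


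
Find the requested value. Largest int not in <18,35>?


gcd(18,35)=1 => F=ab-a-b=18*35-18-35=630-53=577


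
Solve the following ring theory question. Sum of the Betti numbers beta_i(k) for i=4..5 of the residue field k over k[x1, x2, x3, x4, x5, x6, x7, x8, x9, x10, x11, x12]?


Koszul resolution: beta_i(k)=C(n,i), n=12
C(12,4)=495, C(12,5)=792
Sum=1287


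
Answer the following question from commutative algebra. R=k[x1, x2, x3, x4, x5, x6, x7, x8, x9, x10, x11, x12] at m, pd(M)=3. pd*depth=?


pd+depth=12
depth=12-3=9
pd*depth=3*9=27


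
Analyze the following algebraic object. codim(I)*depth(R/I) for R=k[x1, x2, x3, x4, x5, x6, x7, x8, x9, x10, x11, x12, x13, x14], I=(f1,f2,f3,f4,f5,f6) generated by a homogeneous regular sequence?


codim=6, depth=dim(R/I)=14-6=8
Product=6*8=48


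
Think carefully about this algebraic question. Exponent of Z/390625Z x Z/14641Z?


Exponent = lcm of the cyclic orders; pairwise coprime => product.
5^8*11^4=390625*14641=5719140625


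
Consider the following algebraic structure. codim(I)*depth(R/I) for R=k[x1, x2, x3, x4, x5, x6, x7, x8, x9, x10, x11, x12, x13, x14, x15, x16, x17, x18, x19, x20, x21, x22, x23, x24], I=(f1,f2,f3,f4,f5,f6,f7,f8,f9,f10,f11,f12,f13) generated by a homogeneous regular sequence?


codim=13, depth=dim(R/I)=24-13=11
Product=13*11=143


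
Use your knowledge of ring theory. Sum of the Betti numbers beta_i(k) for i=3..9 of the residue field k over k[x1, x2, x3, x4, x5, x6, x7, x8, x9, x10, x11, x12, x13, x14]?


Koszul resolution: beta_i(k)=C(n,i), n=14
C(14,3)=364, C(14,4)=1001, C(14,5)=2002, C(14,6)=3003, C(14,7)=3432, C(14,8)=3003, C(14,9)=2002
Sum=14807


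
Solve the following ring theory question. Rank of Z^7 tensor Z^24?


rank(M(x)N) = rank(M)*rank(N)
7*24 = 168


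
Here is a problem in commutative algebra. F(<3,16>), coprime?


gcd(3,16)=1 => F=ab-a-b=3*16-3-16=48-19=29


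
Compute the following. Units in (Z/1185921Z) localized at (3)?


Local ring = Z/81Z.
phi(81) = 3^3*(3-1) = 54


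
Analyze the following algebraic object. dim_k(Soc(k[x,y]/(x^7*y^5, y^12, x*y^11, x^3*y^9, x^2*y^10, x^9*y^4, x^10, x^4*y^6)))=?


Socle = ann(m) = span of standard monomials u with x*u, y*u in I (staircase corners).
Minimal generators: x^10, x^9*y^4, x^7*y^5, x^4*y^6, x^3*y^9, x^2*y^10, x*y^11, y^12
Corners: y^11, xy^10, x^2y^9, x^3y^8, x^6y^5, x^8y^4, x^9y^3
Socle dim=7


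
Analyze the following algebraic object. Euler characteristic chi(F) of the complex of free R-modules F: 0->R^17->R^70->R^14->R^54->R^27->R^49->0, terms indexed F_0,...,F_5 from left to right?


chi = sum (-1)^i * rank:
(-1)^0*17=17
(-1)^1*70=-70
(-1)^2*14=14
(-1)^3*54=-54
(-1)^4*27=27
(-1)^5*49=-49
chi=-115


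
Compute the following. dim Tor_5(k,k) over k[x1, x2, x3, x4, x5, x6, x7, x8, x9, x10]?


Koszul: C(n,i)=C(10,5)=252


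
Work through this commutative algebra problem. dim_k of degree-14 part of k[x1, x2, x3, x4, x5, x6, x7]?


C(d+n-1,n-1)=C(20,6)=38760


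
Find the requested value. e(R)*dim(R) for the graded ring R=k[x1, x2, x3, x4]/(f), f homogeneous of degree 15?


e(R)=deg(f)=15, dim(R)=4-1=3
e*dim=15*3=45


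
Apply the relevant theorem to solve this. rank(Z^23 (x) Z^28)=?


rank(M(x)N) = rank(M)*rank(N)
23*28 = 644


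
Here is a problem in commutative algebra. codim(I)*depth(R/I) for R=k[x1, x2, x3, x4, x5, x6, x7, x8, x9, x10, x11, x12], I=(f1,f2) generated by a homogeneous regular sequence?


codim=2, depth=dim(R/I)=12-2=10
Product=2*10=20


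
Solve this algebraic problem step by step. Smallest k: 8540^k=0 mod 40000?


8540^k mod 40000:
k=1: 8540
k=2: 11600
k=3: 24000
k=4: 0
First zero at k = 4


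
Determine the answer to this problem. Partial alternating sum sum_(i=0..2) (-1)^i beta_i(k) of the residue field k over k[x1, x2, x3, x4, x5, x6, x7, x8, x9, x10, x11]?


Koszul resolution: beta_i(k)=C(n,i), n=11
sum_(i=0..p) (-1)^i C(n,i) = (-1)^p C(n-1,p)
(-1)^2*C(10,2) = (-1)^2*45 = 45


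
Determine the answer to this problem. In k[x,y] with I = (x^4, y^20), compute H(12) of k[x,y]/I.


k[x,y], I = (x^4, y^20), d = 12
Need i < 4 and d-i < 20.
Range: 0 <= i <= 3.
H(12) = 4


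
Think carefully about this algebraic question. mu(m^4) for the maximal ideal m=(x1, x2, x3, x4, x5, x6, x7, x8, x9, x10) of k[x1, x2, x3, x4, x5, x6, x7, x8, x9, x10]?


Graded Nakayama: mu(m^d) = dim_k (m^d/m^(d+1)) = #degree-4 monomials in 10 vars
C(n+d-1,d)=C(13,4)=715


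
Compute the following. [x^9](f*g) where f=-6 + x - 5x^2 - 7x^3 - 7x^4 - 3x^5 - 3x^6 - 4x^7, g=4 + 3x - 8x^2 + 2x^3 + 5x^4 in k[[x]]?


[x^9] = sum a_i*b_j, i+j=9
  -3*5=-15
  -3*2=-6
  -4*-8=32
Sum=11


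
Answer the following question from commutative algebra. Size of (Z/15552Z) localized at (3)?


3-primary part: 15552=3^5*64
Size=3^5=243


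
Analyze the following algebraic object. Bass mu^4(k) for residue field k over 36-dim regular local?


C(n,i)=C(36,4)=58905


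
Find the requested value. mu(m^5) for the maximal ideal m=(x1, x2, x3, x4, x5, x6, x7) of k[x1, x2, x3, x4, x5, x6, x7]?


Graded Nakayama: mu(m^d) = dim_k (m^d/m^(d+1)) = #degree-5 monomials in 7 vars
C(n+d-1,d)=C(11,5)=462


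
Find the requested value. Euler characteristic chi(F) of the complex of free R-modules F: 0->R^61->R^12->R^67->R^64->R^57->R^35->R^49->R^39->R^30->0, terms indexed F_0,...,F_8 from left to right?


chi = sum (-1)^i * rank:
(-1)^0*61=61
(-1)^1*12=-12
(-1)^2*67=67
(-1)^3*64=-64
(-1)^4*57=57
(-1)^5*35=-35
(-1)^6*49=49
(-1)^7*39=-39
(-1)^8*30=30
chi=114


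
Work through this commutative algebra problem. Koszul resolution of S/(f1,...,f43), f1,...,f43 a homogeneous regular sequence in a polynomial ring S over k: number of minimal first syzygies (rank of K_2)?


Regular sequence => Koszul complex is the minimal free resolution.
Syz_1 minimally generated by Koszul relations f_i*e_j - f_j*e_i (i<j): mu(Syz_1) = beta_2 = C(m,2) = m(m-1)/2
m=43
43*42/2 = 903


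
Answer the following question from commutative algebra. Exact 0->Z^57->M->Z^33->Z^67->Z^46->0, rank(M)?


Alt sum=0:
(-1)^0*57 + (-1)^1*? + (-1)^2*33 + (-1)^3*67 + (-1)^4*46=0
rank(M)=69


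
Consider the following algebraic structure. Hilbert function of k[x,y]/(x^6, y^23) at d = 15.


k[x,y], I = (x^6, y^23), d = 15
Need i < 6 and d-i < 23.
Range: 0 <= i <= 5.
H(15) = 6


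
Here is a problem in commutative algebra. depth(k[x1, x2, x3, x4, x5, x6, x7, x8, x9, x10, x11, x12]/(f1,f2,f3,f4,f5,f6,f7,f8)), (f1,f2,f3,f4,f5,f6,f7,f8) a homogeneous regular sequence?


depth(R)=12
depth(R/I)=12-8=4


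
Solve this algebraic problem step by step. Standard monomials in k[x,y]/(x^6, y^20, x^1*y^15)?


k[x,y]/I, I = (x^6, y^20, x^1*y^15)
Rect: 6x20=120. Corner: (6-1)x(20-15)=25.
dim = 120-25 = 95


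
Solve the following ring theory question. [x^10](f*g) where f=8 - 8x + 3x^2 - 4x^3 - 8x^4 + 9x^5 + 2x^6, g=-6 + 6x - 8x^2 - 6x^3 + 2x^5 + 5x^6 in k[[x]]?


[x^10] = sum a_i*b_j, i+j=10
  -8*5=-40
  9*2=18
Sum=-22


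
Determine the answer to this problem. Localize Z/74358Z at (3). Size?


3-primary part: 74358=3^7*34
Size=3^7=2187


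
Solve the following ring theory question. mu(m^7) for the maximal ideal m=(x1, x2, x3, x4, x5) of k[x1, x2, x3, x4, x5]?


Graded Nakayama: mu(m^d) = dim_k (m^d/m^(d+1)) = #degree-7 monomials in 5 vars
C(n+d-1,d)=C(11,7)=330


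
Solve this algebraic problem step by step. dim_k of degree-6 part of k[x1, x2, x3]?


C(d+n-1,n-1)=C(8,2)=28


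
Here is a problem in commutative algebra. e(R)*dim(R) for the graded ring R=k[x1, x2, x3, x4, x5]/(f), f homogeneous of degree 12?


e(R)=deg(f)=12, dim(R)=5-1=4
e*dim=12*4=48


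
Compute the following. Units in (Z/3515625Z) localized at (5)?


Local ring = Z/390625Z.
phi(390625) = 5^7*(5-1) = 312500


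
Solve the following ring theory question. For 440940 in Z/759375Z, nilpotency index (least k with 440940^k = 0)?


440940^k mod 759375:
k=1: 440940
k=2: 746100
k=3: 543375
k=4: 50625
k=5: 0
First zero at k = 5


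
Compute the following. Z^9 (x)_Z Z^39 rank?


rank(M(x)N) = rank(M)*rank(N)
9*39 = 351


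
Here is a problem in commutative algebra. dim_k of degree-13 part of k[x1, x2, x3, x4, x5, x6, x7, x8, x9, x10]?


C(d+n-1,n-1)=C(22,9)=497420


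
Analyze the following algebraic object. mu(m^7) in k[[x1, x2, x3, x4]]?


C(n+d-1,d)=C(10,7)=120


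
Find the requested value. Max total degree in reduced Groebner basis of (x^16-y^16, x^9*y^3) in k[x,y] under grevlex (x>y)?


LT(f1)=x^16, LT(f2)=x^9y^3, lcm=x^16y^3
S(f1,f2) = y^3*f1 - x^7*f2 = -y^19
Reduced GB = {f1, f2, y^19}; degrees 16, 12, 19
Max = 19


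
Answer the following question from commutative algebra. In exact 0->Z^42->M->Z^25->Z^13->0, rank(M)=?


Alt sum=0:
(-1)^0*42 + (-1)^1*? + (-1)^2*25 + (-1)^3*13=0
rank(M)=54


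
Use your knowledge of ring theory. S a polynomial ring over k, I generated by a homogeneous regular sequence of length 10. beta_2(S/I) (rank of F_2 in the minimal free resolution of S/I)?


Regular sequence => Koszul complex is the minimal free resolution.
Syz_1 minimally generated by Koszul relations f_i*e_j - f_j*e_i (i<j): mu(Syz_1) = beta_2 = C(m,2) = m(m-1)/2
m=10
10*9/2 = 45


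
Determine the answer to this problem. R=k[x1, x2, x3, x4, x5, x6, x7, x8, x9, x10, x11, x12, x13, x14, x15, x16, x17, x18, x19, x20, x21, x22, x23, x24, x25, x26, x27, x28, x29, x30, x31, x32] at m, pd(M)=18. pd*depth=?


pd+depth=32
depth=32-18=14
pd*depth=18*14=252


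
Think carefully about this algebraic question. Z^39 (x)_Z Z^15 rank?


rank(M(x)N) = rank(M)*rank(N)
39*15 = 585


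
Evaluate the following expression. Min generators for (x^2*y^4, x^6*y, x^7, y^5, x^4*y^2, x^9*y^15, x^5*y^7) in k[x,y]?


Remove redundant (divisible by others).
x^5*y^7 redundant.
x^9*y^15 redundant.
Min: x^7, x^6*y, x^4*y^2, x^2*y^4, y^5
Count=5


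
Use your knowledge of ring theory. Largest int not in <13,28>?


gcd(13,28)=1 => F=ab-a-b=13*28-13-28=364-41=323


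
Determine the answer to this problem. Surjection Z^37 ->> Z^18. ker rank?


rank(ker) = 37-18 = 19


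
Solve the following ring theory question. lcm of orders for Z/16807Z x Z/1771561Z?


Exponent = lcm of the cyclic orders; pairwise coprime => product.
7^5*11^6=16807*1771561=29774625727


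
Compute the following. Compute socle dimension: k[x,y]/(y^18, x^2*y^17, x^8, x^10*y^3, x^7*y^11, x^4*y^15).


Socle = ann(m) = span of standard monomials u with x*u, y*u in I (staircase corners).
Redundant generators: x^10*y^3
Minimal generators: x^8, x^7*y^11, x^4*y^15, x^2*y^17, y^18
Corners: xy^17, x^3y^16, x^6y^14, x^7y^10
Socle dim=4


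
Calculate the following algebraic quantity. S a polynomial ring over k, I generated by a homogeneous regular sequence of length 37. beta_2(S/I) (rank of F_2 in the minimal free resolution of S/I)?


Regular sequence => Koszul complex is the minimal free resolution.
Syz_1 minimally generated by Koszul relations f_i*e_j - f_j*e_i (i<j): mu(Syz_1) = beta_2 = C(m,2) = m(m-1)/2
m=37
37*36/2 = 666


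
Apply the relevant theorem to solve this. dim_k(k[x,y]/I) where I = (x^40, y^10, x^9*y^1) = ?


k[x,y]/I, I = (x^40, y^10, x^9*y^1)
Rect: 40x10=400. Corner: (40-9)x(10-1)=279.
dim = 400-279 = 121


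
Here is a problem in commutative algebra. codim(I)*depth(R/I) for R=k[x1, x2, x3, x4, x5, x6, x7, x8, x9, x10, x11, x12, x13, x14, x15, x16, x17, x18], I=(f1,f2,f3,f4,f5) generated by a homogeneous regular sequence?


codim=5, depth=dim(R/I)=18-5=13
Product=5*13=65


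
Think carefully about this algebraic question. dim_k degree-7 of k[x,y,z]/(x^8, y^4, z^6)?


Need i<8, j<4, k<6 with i+j+k=7.
For each i, j ranges over max(0,7-i-5)..min(3,7-i):
  i=0: j in [2,3] -> 2
  i=1: j in [1,3] -> 3
  i=2: j in [0,3] -> 4
  i=3: j in [0,3] -> 4
  i=4: j in [0,3] -> 4
  i=5: j in [0,2] -> 3
  i=6: j in [0,1] -> 2
  i=7: j in [0,0] -> 1
H(7) = 2+3+4+4+4+3+2+1 = 23


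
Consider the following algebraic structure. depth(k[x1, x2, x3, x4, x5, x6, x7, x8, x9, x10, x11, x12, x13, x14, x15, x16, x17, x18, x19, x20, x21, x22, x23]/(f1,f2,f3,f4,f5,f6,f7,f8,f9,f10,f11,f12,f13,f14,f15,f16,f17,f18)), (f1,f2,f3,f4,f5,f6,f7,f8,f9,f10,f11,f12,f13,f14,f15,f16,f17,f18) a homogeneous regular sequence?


depth(R)=23
depth(R/I)=23-18=5


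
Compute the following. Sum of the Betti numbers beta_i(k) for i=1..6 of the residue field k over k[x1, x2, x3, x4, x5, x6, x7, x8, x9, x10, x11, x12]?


Koszul resolution: beta_i(k)=C(n,i), n=12
C(12,1)=12, C(12,2)=66, C(12,3)=220, C(12,4)=495, C(12,5)=792, C(12,6)=924
Sum=2509


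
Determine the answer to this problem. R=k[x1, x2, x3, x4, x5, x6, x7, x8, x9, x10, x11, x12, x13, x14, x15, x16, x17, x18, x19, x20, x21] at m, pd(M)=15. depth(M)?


pd+depth=depth(R)=21
depth=21-15=6


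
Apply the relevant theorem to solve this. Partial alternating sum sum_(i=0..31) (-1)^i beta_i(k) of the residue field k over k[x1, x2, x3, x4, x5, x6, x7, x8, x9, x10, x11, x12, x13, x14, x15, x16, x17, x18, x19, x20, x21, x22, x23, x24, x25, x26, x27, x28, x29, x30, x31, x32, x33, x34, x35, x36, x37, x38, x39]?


Koszul resolution: beta_i(k)=C(n,i), n=39
sum_(i=0..p) (-1)^i C(n,i) = (-1)^p C(n-1,p)
(-1)^31*C(38,31) = (-1)^31*12620256 = -12620256


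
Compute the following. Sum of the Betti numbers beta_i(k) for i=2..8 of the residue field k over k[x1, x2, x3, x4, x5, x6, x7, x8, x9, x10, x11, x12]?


Koszul resolution: beta_i(k)=C(n,i), n=12
C(12,2)=66, C(12,3)=220, C(12,4)=495, C(12,5)=792, C(12,6)=924, C(12,7)=792, C(12,8)=495
Sum=3784


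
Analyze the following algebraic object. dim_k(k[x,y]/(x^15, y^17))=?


Basis: x^i*y^j, i<15, j<17
15*17=255


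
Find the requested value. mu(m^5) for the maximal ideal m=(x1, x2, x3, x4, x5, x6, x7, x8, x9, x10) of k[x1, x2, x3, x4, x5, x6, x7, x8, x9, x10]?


Graded Nakayama: mu(m^d) = dim_k (m^d/m^(d+1)) = #degree-5 monomials in 10 vars
C(n+d-1,d)=C(14,5)=2002


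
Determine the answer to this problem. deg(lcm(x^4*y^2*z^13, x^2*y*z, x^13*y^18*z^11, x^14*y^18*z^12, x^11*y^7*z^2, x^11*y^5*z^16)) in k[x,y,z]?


lcm = componentwise max:
x: max(4,2,13,14,11,11)=14
y: max(2,1,18,18,7,5)=18
z: max(13,1,11,12,2,16)=16
Total=14+18+16=48


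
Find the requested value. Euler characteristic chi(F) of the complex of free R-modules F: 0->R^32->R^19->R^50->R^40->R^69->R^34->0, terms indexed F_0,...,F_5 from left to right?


chi = sum (-1)^i * rank:
(-1)^0*32=32
(-1)^1*19=-19
(-1)^2*50=50
(-1)^3*40=-40
(-1)^4*69=69
(-1)^5*34=-34
chi=58


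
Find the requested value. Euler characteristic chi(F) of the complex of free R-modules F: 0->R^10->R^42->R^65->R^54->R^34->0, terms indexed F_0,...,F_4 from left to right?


chi = sum (-1)^i * rank:
(-1)^0*10=10
(-1)^1*42=-42
(-1)^2*65=65
(-1)^3*54=-54
(-1)^4*34=34
chi=13


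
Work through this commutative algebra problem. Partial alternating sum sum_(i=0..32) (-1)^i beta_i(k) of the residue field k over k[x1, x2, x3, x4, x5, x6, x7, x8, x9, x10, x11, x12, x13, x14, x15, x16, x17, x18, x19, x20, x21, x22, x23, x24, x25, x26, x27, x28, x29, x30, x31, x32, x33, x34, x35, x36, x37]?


Koszul resolution: beta_i(k)=C(n,i), n=37
sum_(i=0..p) (-1)^i C(n,i) = (-1)^p C(n-1,p)
(-1)^32*C(36,32) = (-1)^32*58905 = 58905


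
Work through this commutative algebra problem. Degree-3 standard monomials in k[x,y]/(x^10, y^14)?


k[x,y], I = (x^10, y^14), d = 3
Need i < 10 and d-i < 14.
Range: 0 <= i <= 3.
H(3) = 4


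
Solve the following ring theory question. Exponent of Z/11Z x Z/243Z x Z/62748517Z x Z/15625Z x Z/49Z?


Exponent = lcm of the cyclic orders; pairwise coprime => product.
11^1*3^5*13^7*5^6*7^2=11*243*62748517*15625*49=128415820486078125


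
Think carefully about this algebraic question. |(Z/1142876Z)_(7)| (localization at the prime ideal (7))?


7-primary part: 1142876=7^5*68
Size=7^5=16807


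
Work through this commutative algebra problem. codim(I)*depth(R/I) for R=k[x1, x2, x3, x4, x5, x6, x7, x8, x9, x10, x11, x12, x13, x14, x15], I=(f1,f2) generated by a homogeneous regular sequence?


codim=2, depth=dim(R/I)=15-2=13
Product=2*13=26


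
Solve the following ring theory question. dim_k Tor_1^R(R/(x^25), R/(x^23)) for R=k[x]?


Tor_1(R/I,R/J)=(I cap J)/IJ=(x^25)/(x^48)
dim=48-25=min(25,23)=23


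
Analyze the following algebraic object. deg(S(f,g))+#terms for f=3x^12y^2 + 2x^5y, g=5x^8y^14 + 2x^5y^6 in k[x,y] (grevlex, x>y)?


LT(f)=3x^12y^2, LT(g)=5x^8y^14
lcm(LM)=x^12y^14
S(f,g) (scaled by 15 to clear denominators) = 5y^12*f - 3x^4*g = 10x^5y^13 - 6x^9y^6
2 terms, deg 18.
18+2=20


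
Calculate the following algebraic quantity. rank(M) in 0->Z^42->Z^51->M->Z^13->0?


Alt sum=0:
(-1)^0*42 + (-1)^1*51 + (-1)^2*? + (-1)^3*13=0
rank(M)=22


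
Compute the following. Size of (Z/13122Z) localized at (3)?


3-primary part: 13122=3^8*2
Size=3^8=6561


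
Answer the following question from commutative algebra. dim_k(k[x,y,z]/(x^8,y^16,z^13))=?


Basis: x^iy^jz^k, i<8,j<16,k<13
8*16*13=1664


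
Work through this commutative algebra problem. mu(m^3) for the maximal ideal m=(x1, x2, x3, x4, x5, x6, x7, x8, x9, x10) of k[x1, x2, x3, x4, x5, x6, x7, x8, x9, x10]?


Graded Nakayama: mu(m^d) = dim_k (m^d/m^(d+1)) = #degree-3 monomials in 10 vars
C(n+d-1,d)=C(12,3)=220


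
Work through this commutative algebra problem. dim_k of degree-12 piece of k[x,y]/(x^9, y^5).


k[x,y], I = (x^9, y^5), d = 12
Need i < 9 and d-i < 5.
Range: 8 <= i <= 8.
H(12) = 1


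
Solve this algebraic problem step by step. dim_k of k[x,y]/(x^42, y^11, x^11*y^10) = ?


k[x,y]/I, I = (x^42, y^11, x^11*y^10)
Rect: 42x11=462. Corner: (42-11)x(11-10)=31.
dim = 462-31 = 431


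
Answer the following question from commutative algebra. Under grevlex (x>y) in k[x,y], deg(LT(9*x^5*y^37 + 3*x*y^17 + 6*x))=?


LT: 9*x^5*y^37
deg_x=5, deg_y=37
Total=5+37=42


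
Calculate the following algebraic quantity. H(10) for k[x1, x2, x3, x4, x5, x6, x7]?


C(d+n-1,n-1)=C(16,6)=8008


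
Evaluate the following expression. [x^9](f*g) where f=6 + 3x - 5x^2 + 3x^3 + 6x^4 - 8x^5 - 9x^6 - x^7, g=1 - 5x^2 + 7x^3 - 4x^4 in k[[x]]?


[x^9] = sum a_i*b_j, i+j=9
  -8*-4=32
  -9*7=-63
  -1*-5=5
Sum=-26


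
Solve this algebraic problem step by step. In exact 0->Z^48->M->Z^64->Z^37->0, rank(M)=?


Alt sum=0:
(-1)^0*48 + (-1)^1*? + (-1)^2*64 + (-1)^3*37=0
rank(M)=75


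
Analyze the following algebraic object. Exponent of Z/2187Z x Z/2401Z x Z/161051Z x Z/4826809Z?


Exponent = lcm of the cyclic orders; pairwise coprime => product.
3^7*7^4*11^5*13^6=2187*2401*161051*4826809=4081919942064597633


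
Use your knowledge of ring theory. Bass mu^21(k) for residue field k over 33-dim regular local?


C(n,i)=C(33,21)=354817320


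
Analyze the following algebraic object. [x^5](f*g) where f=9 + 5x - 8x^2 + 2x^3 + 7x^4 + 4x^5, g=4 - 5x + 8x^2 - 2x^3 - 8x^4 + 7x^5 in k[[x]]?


[x^5] = sum a_i*b_j, i+j=5
  9*7=63
  5*-8=-40
  -8*-2=16
  2*8=16
  7*-5=-35
  4*4=16
Sum=36


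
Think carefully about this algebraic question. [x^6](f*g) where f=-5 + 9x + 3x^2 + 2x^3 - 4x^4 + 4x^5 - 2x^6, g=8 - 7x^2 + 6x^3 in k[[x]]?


[x^6] = sum a_i*b_j, i+j=6
  2*6=12
  -4*-7=28
  -2*8=-16
Sum=24


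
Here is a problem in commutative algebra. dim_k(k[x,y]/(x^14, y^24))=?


Basis: x^i*y^j, i<14, j<24
14*24=336


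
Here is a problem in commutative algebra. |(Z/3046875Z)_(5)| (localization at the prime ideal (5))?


5-primary part: 3046875=5^7*39
Size=5^7=78125


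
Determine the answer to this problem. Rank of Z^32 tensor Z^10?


rank(M(x)N) = rank(M)*rank(N)
32*10 = 320


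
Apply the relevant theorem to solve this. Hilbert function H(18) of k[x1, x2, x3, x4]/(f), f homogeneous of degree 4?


C(21,3)-C(17,3)=1330-680=650


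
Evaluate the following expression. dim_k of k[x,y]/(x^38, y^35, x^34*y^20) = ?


k[x,y]/I, I = (x^38, y^35, x^34*y^20)
Rect: 38x35=1330. Corner: (38-34)x(35-20)=60.
dim = 1330-60 = 1270


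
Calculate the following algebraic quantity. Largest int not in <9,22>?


gcd(9,22)=1 => F=ab-a-b=9*22-9-22=198-31=167


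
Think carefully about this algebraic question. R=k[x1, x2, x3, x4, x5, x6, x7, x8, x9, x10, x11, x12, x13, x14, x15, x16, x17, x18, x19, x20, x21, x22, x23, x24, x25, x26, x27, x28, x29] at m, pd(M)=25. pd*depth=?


pd+depth=29
depth=29-25=4
pd*depth=25*4=100


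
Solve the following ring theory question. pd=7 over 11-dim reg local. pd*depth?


pd+depth=11
depth=11-7=4
pd*depth=7*4=28
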